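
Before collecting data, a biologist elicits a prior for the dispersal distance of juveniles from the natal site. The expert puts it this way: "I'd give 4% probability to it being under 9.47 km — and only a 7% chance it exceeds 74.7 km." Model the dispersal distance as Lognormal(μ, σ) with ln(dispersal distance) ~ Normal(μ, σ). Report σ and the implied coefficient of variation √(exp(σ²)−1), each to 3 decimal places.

If T ~ Lognormal(μ,σ) then ln T ~ Normal(μ,σ), so the p-quantile of ln T is μ + z_p·σ.
ln(9.47) = 2.248 and ln(74.7) = 4.313; z_{0.04} = -1.751, z_{0.93} = 1.476.
σ = (4.313 − 2.248)/(1.476 − (-1.751)) = 0.640.
μ = 2.248 − (-1.751)·0.640 = 3.369.
CV = √(exp(σ²)−1) = √(exp(0.4098)−1) = 0.712.

σ ≈ 0.640, CV ≈ 0.712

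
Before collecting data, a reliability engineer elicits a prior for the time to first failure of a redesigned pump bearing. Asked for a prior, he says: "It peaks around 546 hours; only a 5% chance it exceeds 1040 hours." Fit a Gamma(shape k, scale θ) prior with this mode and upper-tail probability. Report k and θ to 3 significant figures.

Gamma(k,θ) with k>1 has mode (k−1)θ, so θ = 546/(k−1).
Need P(X < 1040) = 0.95 with θ tied to k this way. Start at k = 2, θ = 546: P(X<1040) ≈ 0.568.
Too low — raise k to concentrate. Iterating converges to k ≈ 7.69.
Then θ = 546/(7.69−1) ≈ 81.6.

k ≈ 7.69, θ ≈ 81.6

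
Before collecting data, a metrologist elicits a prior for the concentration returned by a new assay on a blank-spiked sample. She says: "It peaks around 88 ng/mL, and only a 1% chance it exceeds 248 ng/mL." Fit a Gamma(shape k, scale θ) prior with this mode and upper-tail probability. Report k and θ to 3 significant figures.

k ≈ 5.26, θ ≈ 20.7

Gamma(k,θ) with k>1 has mode (k−1)θ, so θ = 88/(k−1).
Need P(X < 248) = 0.99 with θ tied to k this way. Start at k = 2, θ = 88: P(X<248) ≈ 0.772.
Too low — raise k to concentrate. Iterating converges to k ≈ 5.26.
Then θ = 88/(5.26−1) ≈ 20.7.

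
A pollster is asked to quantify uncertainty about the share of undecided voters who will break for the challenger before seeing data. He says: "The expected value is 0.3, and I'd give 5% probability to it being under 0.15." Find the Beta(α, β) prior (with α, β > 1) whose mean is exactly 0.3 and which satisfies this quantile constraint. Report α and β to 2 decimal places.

α ≈ 6.24, β ≈ 14.55

With mean 0.3 fixed, write α = 0.3s, β = 0.7s where s = α+β.
Need P(θ < 0.15) = 0.05 under Beta(0.3s, 0.7s). Normal approximation: (q−m)/√(m(1−m)/s) ≈ z_{0.05} = -1.64, so s ≈ 0.3·0.7·(-1.64)²/(0.15−0.3)² = 25.3.
At s = 25.3: P(θ<0.15) ≈ 0.034. Adjusting to match 0.05 gives s ≈ 20.79.
So α = 0.3·20.79 ≈ 6.24, β = 0.7·20.79 ≈ 14.55.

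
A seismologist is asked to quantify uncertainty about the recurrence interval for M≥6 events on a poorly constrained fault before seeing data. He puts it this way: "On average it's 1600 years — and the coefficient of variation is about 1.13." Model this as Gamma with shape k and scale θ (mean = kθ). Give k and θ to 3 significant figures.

k ≈ 0.783, θ ≈ 2040

For Gamma(k, scale θ): mean = kθ, variance = kθ², so CV = 1/√k.
CV = 1.13, hence k = 1/CV² = 0.783.
Then θ = mean/k = 1600/0.783 = 2040.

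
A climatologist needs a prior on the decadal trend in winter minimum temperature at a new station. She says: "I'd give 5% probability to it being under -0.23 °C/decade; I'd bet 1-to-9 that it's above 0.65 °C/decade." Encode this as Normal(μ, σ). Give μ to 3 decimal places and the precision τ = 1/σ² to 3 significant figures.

μ = 0.265, τ = 11.1

For Normal(μ,σ), the p-quantile is μ + z_p·σ. Here z_{0.05} = -1.645, z_{0.9} = 1.282.
So -0.23 = μ − 1.645σ and 0.65 = μ + 1.282σ.
Subtracting: σ = (0.65 − -0.23)/(1.282 − (-1.645)) = 0.301.
Then μ = -0.23 − (-1.645)·0.301 = 0.265.
Precision τ = 1/σ² = 1/0.3007² = 11.1.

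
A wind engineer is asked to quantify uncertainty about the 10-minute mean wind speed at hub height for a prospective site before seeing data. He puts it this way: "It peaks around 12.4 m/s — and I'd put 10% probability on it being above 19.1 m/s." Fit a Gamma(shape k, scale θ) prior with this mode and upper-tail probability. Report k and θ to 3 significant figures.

Gamma(k,θ) with k>1 has mode (k−1)θ, so θ = 12.4/(k−1).
Need P(X < 19.1) = 0.9 with θ tied to k this way. Start at k = 2, θ = 12.4: P(X<19.1) ≈ 0.456.
Too low — raise k to concentrate. Iterating converges to k ≈ 11.
Then θ = 12.4/(11−1) ≈ 1.24.

k ≈ 11, θ ≈ 1.24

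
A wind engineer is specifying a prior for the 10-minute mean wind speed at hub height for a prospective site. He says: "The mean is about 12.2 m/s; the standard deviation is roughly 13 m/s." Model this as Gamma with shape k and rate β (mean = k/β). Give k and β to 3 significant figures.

For Gamma(k, rate β): mean = k/β, variance = k/β², so CV = 1/√k.
CV = SD/mean = 13/12.2 = 1.066, hence k = 1/CV² = 0.881.
Then β = k/mean = 0.881/12.2 = 0.0722.

k ≈ 0.881, β ≈ 0.0722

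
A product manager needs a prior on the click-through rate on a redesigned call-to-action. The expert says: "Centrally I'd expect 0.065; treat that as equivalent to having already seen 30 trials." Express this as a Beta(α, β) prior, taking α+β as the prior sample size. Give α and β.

Under the effective-sample-size interpretation, Beta(α, β) has prior mean α/(α+β) and prior sample size α+β.
So α+β = 30 and α/(α+β) = 0.065, giving α = 0.065·30 = 1.95 and β = 30 − 1.95 = 28.05.

α = 1.95, β = 28.05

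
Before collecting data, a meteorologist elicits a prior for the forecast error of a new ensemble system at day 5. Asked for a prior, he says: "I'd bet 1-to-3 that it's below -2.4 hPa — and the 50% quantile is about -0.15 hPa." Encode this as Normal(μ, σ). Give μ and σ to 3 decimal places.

The p-quantile of Normal(μ,σ) is μ + z_p·σ, with z_{0.25} = -0.6745 and z_{0.5} = 0.
Eliminate σ: μ = (z₂·x₁ − z₁·x₂)/(z₂ − z₁) = (0·-2.4 − (-0.6745)·-0.15)/0.6745 = -0.150.
Then σ = (x₂ − x₁)/(z₂ − z₁) = (-0.15 − -2.4)/0.6745 = 3.336.

μ = -0.150, σ = 3.336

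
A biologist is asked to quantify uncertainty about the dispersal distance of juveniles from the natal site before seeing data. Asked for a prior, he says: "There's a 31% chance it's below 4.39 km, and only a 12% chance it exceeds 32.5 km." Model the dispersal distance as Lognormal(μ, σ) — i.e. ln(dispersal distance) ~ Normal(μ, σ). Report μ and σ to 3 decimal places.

If T ~ Lognormal(μ,σ) then ln T ~ Normal(μ,σ), so the p-quantile of ln T is μ + z_p·σ.
ln(4.39) = 1.479 and ln(32.5) = 3.481; z_{0.31} = -0.4959, z_{0.88} = 1.175.
σ = (3.481 − 1.479)/(1.175 − (-0.4959)) = 1.198.
μ = 1.479 − (-0.4959)·1.198 = 2.073.

μ ≈ 2.073, σ ≈ 1.198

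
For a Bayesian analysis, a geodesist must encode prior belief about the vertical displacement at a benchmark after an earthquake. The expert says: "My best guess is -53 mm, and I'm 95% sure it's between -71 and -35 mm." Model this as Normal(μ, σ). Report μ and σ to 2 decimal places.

A symmetric 95% interval runs μ ± z·σ with z = 1.96.
Half-width = 18, so σ = 18/1.96 = 9.18.
μ is the stated best guess, -53.00.

μ = -53.00, σ = 9.18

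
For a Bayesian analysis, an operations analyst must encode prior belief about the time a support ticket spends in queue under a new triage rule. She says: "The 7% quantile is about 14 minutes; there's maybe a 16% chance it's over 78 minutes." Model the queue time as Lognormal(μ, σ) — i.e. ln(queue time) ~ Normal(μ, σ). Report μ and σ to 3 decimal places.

If T ~ Lognormal(μ,σ) then ln T ~ Normal(μ,σ), so the p-quantile of ln T is μ + z_p·σ.
ln(14) = 2.639 and ln(78) = 4.357; z_{0.07} = -1.476, z_{0.84} = 0.9945.
σ = (4.357 − 2.639)/(0.9945 − (-1.476)) = 0.695.
μ = 2.639 − (-1.476)·0.695 = 3.665.

μ ≈ 3.665, σ ≈ 0.695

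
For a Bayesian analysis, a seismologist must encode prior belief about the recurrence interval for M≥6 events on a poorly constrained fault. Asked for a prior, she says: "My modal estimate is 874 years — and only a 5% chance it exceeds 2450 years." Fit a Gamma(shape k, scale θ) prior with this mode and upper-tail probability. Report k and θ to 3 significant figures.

Gamma(k,θ) with k>1 has mode (k−1)θ, so θ = 874/(k−1).
Need P(X < 2450) = 0.95 with θ tied to k this way. Start at k = 2, θ = 874: P(X<2450) ≈ 0.769.
Too low — raise k to concentrate. Iterating converges to k ≈ 3.52.
Then θ = 874/(3.52−1) ≈ 347.

k ≈ 3.52, θ ≈ 347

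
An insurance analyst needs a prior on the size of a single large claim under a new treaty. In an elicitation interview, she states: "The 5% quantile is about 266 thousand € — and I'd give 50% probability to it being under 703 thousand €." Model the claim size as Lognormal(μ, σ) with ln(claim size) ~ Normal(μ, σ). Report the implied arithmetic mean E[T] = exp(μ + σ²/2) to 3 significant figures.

If T ~ Lognormal(μ,σ) then ln T ~ Normal(μ,σ), so the p-quantile of ln T is μ + z_p·σ.
ln(266) = 5.583 and ln(703) = 6.555; z_{0.05} = -1.645, z_{0.5} = 0.
σ = (6.555 − 5.583)/(0 − (-1.645)) = 0.591.
μ = 5.583 − (-1.645)·0.591 = 6.555.
E[T] = exp(μ + σ²/2) = exp(6.555 + 0.1746) = 837 thousand €.

E[T] ≈ 837 thousand €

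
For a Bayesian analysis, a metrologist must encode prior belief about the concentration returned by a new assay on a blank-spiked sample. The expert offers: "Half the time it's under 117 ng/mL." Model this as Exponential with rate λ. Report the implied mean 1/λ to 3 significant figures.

Exponential median = ln 2 / λ, so λ = ln 2 / 117.0 = 0.00592.
Mean = 1/λ = 169 ng/mL.

mean ≈ 169 ng/mL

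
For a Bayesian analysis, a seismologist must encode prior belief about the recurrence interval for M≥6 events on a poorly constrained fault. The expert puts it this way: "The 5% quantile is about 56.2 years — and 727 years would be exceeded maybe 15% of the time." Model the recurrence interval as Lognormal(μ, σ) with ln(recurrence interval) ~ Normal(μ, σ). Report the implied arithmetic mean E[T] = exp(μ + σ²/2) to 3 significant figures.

If T ~ Lognormal(μ,σ) then ln T ~ Normal(μ,σ), so the p-quantile of ln T is μ + z_p·σ.
ln(56.2) = 4.029 and ln(727) = 6.589; z_{0.05} = -1.645, z_{0.85} = 1.036.
σ = (6.589 − 4.029)/(1.036 − (-1.645)) = 0.955.
μ = 4.029 − (-1.645)·0.955 = 5.599.
E[T] = exp(μ + σ²/2) = exp(5.599 + 0.4558) = 426 years.

E[T] ≈ 426 years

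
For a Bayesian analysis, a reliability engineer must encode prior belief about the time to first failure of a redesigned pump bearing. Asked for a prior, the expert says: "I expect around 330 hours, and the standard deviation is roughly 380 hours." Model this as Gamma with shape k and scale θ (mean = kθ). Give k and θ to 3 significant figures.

k ≈ 0.754, θ ≈ 438

For Gamma(k, scale θ): mean = kθ, variance = kθ², so CV = 1/√k.
CV = SD/mean = 380/330 = 1.152, hence k = 1/CV² = 0.754.
Then θ = mean/k = 330/0.754 = 438.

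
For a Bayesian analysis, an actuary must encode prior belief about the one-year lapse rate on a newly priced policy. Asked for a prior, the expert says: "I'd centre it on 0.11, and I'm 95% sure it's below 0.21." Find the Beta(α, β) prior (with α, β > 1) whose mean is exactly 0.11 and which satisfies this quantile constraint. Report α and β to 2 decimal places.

α ≈ 3.63, β ≈ 29.36

With mean 0.11 fixed, write α = 0.11s, β = 0.89s where s = α+β.
Need P(θ < 0.21) = 0.95 under Beta(0.11s, 0.89s). Normal approximation: (q−m)/√(m(1−m)/s) ≈ z_{0.95} = 1.64, so s ≈ 0.11·0.89·(1.64)²/(0.21−0.11)² = 26.5.
At s = 26.5: P(θ<0.21) ≈ 0.933. Adjusting to match 0.95 gives s ≈ 32.99.
So α = 0.11·32.99 ≈ 3.63, β = 0.89·32.99 ≈ 29.36.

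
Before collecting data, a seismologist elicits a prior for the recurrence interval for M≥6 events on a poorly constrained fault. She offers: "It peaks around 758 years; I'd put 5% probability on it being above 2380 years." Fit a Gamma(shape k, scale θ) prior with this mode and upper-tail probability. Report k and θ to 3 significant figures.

Gamma(k,θ) with k>1 has mode (k−1)θ, so θ = 758/(k−1).
Need P(X < 2380) = 0.95 with θ tied to k this way. Start at k = 2, θ = 758: P(X<2380) ≈ 0.821.
Too low — raise k to concentrate. Iterating converges to k ≈ 3.01.
Then θ = 758/(3.01−1) ≈ 377.

k ≈ 3.01, θ ≈ 377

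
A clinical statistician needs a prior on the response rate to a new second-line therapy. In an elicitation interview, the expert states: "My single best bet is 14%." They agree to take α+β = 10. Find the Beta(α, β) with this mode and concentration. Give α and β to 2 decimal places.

α = 2.12, β = 7.88

For α,β > 1 the Beta mode is (α−1)/(α+β−2). With α+β = 10, the mode is (α−1)/8.
Set (α−1)/8 = 0.14 → α = 1 + 0.14·8 = 2.12.
β = 10 − α = 7.88.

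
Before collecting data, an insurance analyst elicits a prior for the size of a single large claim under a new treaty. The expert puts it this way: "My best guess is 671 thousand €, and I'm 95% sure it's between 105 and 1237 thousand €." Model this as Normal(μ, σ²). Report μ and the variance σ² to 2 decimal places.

μ = 671.00, σ² = 83394.36

A symmetric 95% interval runs μ ± z·σ with z = 1.96.
Half-width = 566, so σ = 566/1.96 = 288.781 and σ² = 83394.36.
μ is the stated best guess, 671.00.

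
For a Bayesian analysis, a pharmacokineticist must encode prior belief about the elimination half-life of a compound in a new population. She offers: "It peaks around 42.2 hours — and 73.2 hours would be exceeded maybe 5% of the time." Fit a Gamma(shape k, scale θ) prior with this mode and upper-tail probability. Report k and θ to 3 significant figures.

k ≈ 10.2, θ ≈ 4.59

Gamma(k,θ) with k>1 has mode (k−1)θ, so θ = 42.2/(k−1).
Need P(X < 73.2) = 0.95 with θ tied to k this way. Start at k = 2, θ = 42.2: P(X<73.2) ≈ 0.517.
Too low — raise k to concentrate. Iterating converges to k ≈ 10.2.
Then θ = 42.2/(10.2−1) ≈ 4.59.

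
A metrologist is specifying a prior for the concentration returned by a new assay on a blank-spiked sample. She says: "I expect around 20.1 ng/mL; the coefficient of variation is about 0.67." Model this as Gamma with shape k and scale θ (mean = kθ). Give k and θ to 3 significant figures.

k ≈ 2.23, θ ≈ 9.02

For Gamma(k, scale θ): mean = kθ, variance = kθ², so CV = 1/√k.
CV = 0.67, hence k = 1/CV² = 2.23.
Then θ = mean/k = 20.1/2.23 = 9.02.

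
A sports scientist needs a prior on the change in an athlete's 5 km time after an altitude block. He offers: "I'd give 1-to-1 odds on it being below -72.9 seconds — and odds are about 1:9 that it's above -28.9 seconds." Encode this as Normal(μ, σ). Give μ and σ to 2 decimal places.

μ = -72.90, σ = 34.33

The p-quantile of Normal(μ,σ) is μ + z_p·σ, with z_{0.5} = 0 and z_{0.9} = 1.282.
Eliminate σ: μ = (z₂·x₁ − z₁·x₂)/(z₂ − z₁) = (1.282·-72.9 − (0)·-28.9)/1.282 = -72.90.
Then σ = (x₂ − x₁)/(z₂ − z₁) = (-28.9 − -72.9)/1.282 = 34.33.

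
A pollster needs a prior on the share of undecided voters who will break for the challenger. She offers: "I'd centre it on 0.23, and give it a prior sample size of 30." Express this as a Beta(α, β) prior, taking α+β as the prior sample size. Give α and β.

Under the effective-sample-size interpretation, Beta(α, β) has prior mean α/(α+β) and prior sample size α+β.
So α+β = 30 and α/(α+β) = 0.23, giving α = 0.23·30 = 6.9 and β = 30 − 6.9 = 23.1.

α = 6.9, β = 23.1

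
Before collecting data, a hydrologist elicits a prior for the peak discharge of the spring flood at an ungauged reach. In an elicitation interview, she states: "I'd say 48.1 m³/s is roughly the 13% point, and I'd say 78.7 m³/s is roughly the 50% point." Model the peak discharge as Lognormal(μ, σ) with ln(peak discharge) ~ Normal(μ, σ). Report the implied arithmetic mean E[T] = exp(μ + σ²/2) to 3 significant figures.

If T ~ Lognormal(μ,σ) then ln T ~ Normal(μ,σ), so the p-quantile of ln T is μ + z_p·σ.
ln(48.1) = 3.873 and ln(78.7) = 4.366; z_{0.13} = -1.126, z_{0.5} = 0.
σ = (4.366 − 3.873)/(0 − (-1.126)) = 0.437.
μ = 3.873 − (-1.126)·0.437 = 4.366.
E[T] = exp(μ + σ²/2) = exp(4.366 + 0.0955) = 86.6 m³/s.

E[T] ≈ 86.6 m³/s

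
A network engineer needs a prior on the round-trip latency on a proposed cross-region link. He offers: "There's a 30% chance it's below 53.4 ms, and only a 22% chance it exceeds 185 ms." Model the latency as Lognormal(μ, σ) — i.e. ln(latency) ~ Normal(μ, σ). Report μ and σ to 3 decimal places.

μ ≈ 4.480, σ ≈ 0.958

If T ~ Lognormal(μ,σ) then ln T ~ Normal(μ,σ), so the p-quantile of ln T is μ + z_p·σ.
ln(53.4) = 3.978 and ln(185) = 5.22; z_{0.3} = -0.5244, z_{0.78} = 0.7722.
σ = (5.22 − 3.978)/(0.7722 − (-0.5244)) = 0.958.
μ = 3.978 − (-0.5244)·0.958 = 4.480.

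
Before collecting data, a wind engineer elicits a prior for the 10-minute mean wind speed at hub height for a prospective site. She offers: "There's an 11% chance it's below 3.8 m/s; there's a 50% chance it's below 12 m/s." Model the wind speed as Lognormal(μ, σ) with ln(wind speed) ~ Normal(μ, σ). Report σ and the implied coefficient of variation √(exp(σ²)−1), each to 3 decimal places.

σ ≈ 0.938, CV ≈ 1.187

If T ~ Lognormal(μ,σ) then ln T ~ Normal(μ,σ), so the p-quantile of ln T is μ + z_p·σ.
ln(3.8) = 1.335 and ln(12) = 2.485; z_{0.11} = -1.227, z_{0.5} = 0.
σ = (2.485 − 1.335)/(0 − (-1.227)) = 0.938.
μ = 1.335 − (-1.227)·0.938 = 2.485.
CV = √(exp(σ²)−1) = √(exp(0.8790)−1) = 1.187.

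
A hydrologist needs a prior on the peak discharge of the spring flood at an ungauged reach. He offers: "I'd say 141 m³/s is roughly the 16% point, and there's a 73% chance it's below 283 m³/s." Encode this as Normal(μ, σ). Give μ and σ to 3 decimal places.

μ = 228.859, σ = 88.349

The p-quantile of Normal(μ,σ) is μ + z_p·σ, with z_{0.16} = -0.9945 and z_{0.73} = 0.6128.
Eliminate σ: μ = (z₂·x₁ − z₁·x₂)/(z₂ − z₁) = (0.6128·141 − (-0.9945)·283)/1.607 = 228.859.
Then σ = (x₂ − x₁)/(z₂ − z₁) = (283 − 141)/1.607 = 88.349.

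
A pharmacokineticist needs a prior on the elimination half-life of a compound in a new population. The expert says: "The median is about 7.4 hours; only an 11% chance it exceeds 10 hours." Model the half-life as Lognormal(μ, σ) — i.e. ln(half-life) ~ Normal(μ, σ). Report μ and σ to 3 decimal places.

μ ≈ 2.001, σ ≈ 0.245

If T ~ Lognormal(μ,σ) then ln T ~ Normal(μ,σ), so the p-quantile of ln T is μ + z_p·σ.
ln(7.4) = 2.001 and ln(10) = 2.303; z_{0.5} = 0, z_{0.89} = 1.227.
σ = (2.303 − 2.001)/(1.227 − (0)) = 0.245.
μ = 2.001 − (0)·0.245 = 2.001.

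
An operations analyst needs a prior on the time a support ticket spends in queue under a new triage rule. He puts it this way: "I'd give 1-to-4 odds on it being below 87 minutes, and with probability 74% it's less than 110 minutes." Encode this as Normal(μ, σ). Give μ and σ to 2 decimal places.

μ = 100.04, σ = 15.49

For Normal(μ,σ), the p-quantile is μ + z_p·σ. Here z_{0.2} = -0.8416, z_{0.74} = 0.6433.
So 87 = μ − 0.8416σ and 110 = μ + 0.6433σ.
Subtracting: σ = (110 − 87)/(0.6433 − (-0.8416)) = 15.49.
Then μ = 87 − (-0.8416)·15.49 = 100.04.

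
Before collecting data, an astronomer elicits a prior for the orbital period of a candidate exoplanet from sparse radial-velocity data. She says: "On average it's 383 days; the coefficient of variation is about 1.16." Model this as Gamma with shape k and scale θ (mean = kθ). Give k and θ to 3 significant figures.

k ≈ 0.743, θ ≈ 515

For Gamma(k, scale θ): mean = kθ, variance = kθ², so CV = 1/√k.
CV = 1.16, hence k = 1/CV² = 0.743.
Then θ = mean/k = 383/0.743 = 515.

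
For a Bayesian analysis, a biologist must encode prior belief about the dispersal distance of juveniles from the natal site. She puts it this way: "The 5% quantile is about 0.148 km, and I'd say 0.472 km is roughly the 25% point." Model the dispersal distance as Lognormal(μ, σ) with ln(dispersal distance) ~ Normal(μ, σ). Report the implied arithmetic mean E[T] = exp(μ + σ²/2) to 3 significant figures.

If T ~ Lognormal(μ,σ) then ln T ~ Normal(μ,σ), so the p-quantile of ln T is μ + z_p·σ.
ln(0.148) = -1.911 and ln(0.472) = -0.7508; z_{0.05} = -1.645, z_{0.25} = -0.6745.
σ = (-0.7508 − -1.911)/(-0.6745 − (-1.645)) = 1.195.
μ = -1.911 − (-1.645)·1.195 = 0.055.
E[T] = exp(μ + σ²/2) = exp(0.055 + 0.7142) = 2.16 km.

E[T] ≈ 2.16 km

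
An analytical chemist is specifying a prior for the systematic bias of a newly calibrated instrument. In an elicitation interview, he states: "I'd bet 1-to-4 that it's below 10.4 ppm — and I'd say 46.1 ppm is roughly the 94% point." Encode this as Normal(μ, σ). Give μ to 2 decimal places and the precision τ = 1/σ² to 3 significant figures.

μ = 22.94, τ = 0.00451

For Normal(μ,σ), the p-quantile is μ + z_p·σ. Here z_{0.2} = -0.8416, z_{0.94} = 1.555.
So 10.4 = μ − 0.8416σ and 46.1 = μ + 1.555σ.
Subtracting: σ = (46.1 − 10.4)/(1.555 − (-0.8416)) = 14.90.
Then μ = 10.4 − (-0.8416)·14.90 = 22.94.
Precision τ = 1/σ² = 1/14.9² = 0.00451.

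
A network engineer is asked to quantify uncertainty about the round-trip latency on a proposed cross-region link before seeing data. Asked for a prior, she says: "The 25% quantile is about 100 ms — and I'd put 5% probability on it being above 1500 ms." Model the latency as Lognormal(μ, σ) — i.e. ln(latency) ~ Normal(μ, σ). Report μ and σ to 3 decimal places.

μ ≈ 5.393, σ ≈ 1.168

If T ~ Lognormal(μ,σ) then ln T ~ Normal(μ,σ), so the p-quantile of ln T is μ + z_p·σ.
ln(100) = 4.605 and ln(1500) = 7.313; z_{0.25} = -0.6745, z_{0.95} = 1.645.
σ = (7.313 − 4.605)/(1.645 − (-0.6745)) = 1.168.
μ = 4.605 − (-0.6745)·1.168 = 5.393.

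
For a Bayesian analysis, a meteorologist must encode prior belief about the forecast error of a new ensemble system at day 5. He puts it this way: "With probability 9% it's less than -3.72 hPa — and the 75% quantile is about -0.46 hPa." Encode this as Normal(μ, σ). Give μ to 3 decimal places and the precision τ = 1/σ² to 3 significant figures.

The p-quantile of Normal(μ,σ) is μ + z_p·σ, with z_{0.09} = -1.341 and z_{0.75} = 0.6745.
Eliminate σ: μ = (z₂·x₁ − z₁·x₂)/(z₂ − z₁) = (0.6745·-3.72 − (-1.341)·-0.46)/2.015 = -1.551.
Then σ = (x₂ − x₁)/(z₂ − z₁) = (-0.46 − -3.72)/2.015 = 1.618.
Precision τ = 1/σ² = 1/1.618² = 0.382.

μ = -1.551, τ = 0.382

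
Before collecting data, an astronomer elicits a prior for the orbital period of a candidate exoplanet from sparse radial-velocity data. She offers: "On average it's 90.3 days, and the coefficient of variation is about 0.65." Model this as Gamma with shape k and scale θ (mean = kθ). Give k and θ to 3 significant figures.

k ≈ 2.37, θ ≈ 38.2

For Gamma(k, scale θ): mean = kθ, variance = kθ², so CV = 1/√k.
CV = 0.65, hence k = 1/CV² = 2.37.
Then θ = mean/k = 90.3/2.37 = 38.2.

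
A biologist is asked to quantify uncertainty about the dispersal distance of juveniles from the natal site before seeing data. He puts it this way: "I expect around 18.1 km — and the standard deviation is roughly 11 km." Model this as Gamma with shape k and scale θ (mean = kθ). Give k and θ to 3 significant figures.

For Gamma(k, scale θ): mean = kθ, variance = kθ², so CV = 1/√k.
CV = SD/mean = 11/18.1 = 0.6077, hence k = 1/CV² = 2.71.
Then θ = mean/k = 18.1/2.71 = 6.69.

k ≈ 2.71, θ ≈ 6.69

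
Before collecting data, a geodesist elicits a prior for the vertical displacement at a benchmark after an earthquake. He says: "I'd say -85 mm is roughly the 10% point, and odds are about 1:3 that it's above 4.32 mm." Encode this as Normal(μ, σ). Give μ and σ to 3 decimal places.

μ = -26.480, σ = 45.664

For Normal(μ,σ), the p-quantile is μ + z_p·σ. Here z_{0.1} = -1.282, z_{0.75} = 0.6745.
So -85 = μ − 1.282σ and 4.32 = μ + 0.6745σ.
Subtracting: σ = (4.32 − -85)/(0.6745 − (-1.282)) = 45.664.
Then μ = -85 − (-1.282)·45.664 = -26.480.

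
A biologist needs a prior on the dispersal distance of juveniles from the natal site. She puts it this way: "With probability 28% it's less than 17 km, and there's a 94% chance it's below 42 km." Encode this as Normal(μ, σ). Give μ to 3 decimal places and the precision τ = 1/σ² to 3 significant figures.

The p-quantile of Normal(μ,σ) is μ + z_p·σ, with z_{0.28} = -0.5828 and z_{0.94} = 1.555.
Eliminate σ: μ = (z₂·x₁ − z₁·x₂)/(z₂ − z₁) = (1.555·17 − (-0.5828)·42)/2.138 = 23.816.
Then σ = (x₂ − x₁)/(z₂ − z₁) = (42 − 17)/2.138 = 11.695.
Precision τ = 1/σ² = 1/11.7² = 0.00731.

μ = 23.816, τ = 0.00731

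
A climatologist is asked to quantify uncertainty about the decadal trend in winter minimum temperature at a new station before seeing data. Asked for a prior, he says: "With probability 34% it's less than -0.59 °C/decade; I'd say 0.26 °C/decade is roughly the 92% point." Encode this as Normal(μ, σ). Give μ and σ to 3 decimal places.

For Normal(μ,σ), the p-quantile is μ + z_p·σ. Here z_{0.34} = -0.4125, z_{0.92} = 1.405.
So -0.59 = μ − 0.4125σ and 0.26 = μ + 1.405σ.
Subtracting: σ = (0.26 − -0.59)/(1.405 − (-0.4125)) = 0.468.
Then μ = -0.59 − (-0.4125)·0.468 = -0.397.

μ = -0.397, σ = 0.468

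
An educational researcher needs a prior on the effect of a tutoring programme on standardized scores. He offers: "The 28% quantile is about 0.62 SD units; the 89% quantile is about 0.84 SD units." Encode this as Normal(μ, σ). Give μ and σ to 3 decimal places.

The p-quantile of Normal(μ,σ) is μ + z_p·σ, with z_{0.28} = -0.5828 and z_{0.89} = 1.227.
Eliminate σ: μ = (z₂·x₁ − z₁·x₂)/(z₂ − z₁) = (1.227·0.62 − (-0.5828)·0.84)/1.809 = 0.691.
Then σ = (x₂ − x₁)/(z₂ − z₁) = (0.84 − 0.62)/1.809 = 0.122.

μ = 0.691, σ = 0.122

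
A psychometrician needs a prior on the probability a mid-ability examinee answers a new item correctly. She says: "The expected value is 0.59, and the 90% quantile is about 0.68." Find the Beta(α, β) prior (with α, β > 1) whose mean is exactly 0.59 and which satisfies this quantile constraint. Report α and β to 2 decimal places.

α ≈ 28.19, β ≈ 19.59

With mean 0.59 fixed, write α = 0.59s, β = 0.41s where s = α+β.
Need P(θ < 0.68) = 0.9 under Beta(0.59s, 0.41s). Normal approximation: (q−m)/√(m(1−m)/s) ≈ z_{0.9} = 1.28, so s ≈ 0.59·0.41·(1.28)²/(0.68−0.59)² = 49.0.
At s = 49.0: P(θ<0.68) ≈ 0.903. Adjusting to match 0.9 gives s ≈ 47.78.
So α = 0.59·47.78 ≈ 28.19, β = 0.41·47.78 ≈ 19.59.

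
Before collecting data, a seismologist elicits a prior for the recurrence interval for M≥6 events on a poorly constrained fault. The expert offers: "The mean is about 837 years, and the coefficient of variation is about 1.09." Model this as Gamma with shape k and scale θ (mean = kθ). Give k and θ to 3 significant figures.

For Gamma(k, scale θ): mean = kθ, variance = kθ², so CV = 1/√k.
CV = 1.09, hence k = 1/CV² = 0.842.
Then θ = mean/k = 837/0.842 = 994.

k ≈ 0.842, θ ≈ 994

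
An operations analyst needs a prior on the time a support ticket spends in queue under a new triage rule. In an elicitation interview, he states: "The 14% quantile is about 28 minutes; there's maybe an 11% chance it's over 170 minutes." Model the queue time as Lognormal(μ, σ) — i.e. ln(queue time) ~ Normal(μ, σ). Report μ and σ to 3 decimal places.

If T ~ Lognormal(μ,σ) then ln T ~ Normal(μ,σ), so the p-quantile of ln T is μ + z_p·σ.
ln(28) = 3.332 and ln(170) = 5.136; z_{0.14} = -1.08, z_{0.89} = 1.227.
σ = (5.136 − 3.332)/(1.227 − (-1.08)) = 0.782.
μ = 3.332 − (-1.08)·0.782 = 4.177.

μ ≈ 4.177, σ ≈ 0.782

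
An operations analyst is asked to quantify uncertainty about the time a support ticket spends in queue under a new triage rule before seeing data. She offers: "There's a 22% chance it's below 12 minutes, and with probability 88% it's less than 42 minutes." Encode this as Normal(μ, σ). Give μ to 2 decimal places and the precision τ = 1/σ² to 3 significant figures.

The p-quantile of Normal(μ,σ) is μ + z_p·σ, with z_{0.22} = -0.7722 and z_{0.88} = 1.175.
Eliminate σ: μ = (z₂·x₁ − z₁·x₂)/(z₂ − z₁) = (1.175·12 − (-0.7722)·42)/1.947 = 23.90.
Then σ = (x₂ − x₁)/(z₂ − z₁) = (42 − 12)/1.947 = 15.41.
Precision τ = 1/σ² = 1/15.41² = 0.00421.

μ = 23.90, τ = 0.00421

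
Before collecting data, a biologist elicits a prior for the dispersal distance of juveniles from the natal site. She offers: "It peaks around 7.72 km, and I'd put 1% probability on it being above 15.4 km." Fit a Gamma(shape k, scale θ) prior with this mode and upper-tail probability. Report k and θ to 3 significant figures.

Gamma(k,θ) with k>1 has mode (k−1)θ, so θ = 7.72/(k−1).
Need P(X < 15.4) = 0.99 with θ tied to k this way. Start at k = 2, θ = 7.72: P(X<15.4) ≈ 0.593.
Too low — raise k to concentrate. Iterating converges to k ≈ 11.3.
Then θ = 7.72/(11.3−1) ≈ 0.749.

k ≈ 11.3, θ ≈ 0.749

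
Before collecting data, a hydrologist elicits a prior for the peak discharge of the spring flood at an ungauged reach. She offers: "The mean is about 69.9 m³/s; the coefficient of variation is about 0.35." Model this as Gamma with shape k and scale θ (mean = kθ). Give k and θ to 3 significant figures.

k ≈ 8.16, θ ≈ 8.56

For Gamma(k, scale θ): mean = kθ, variance = kθ², so CV = 1/√k.
CV = 0.35, hence k = 1/CV² = 8.16.
Then θ = mean/k = 69.9/8.16 = 8.56.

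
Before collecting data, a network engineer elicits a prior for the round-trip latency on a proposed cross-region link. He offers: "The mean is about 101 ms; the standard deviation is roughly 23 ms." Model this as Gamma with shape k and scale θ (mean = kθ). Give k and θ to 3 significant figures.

For Gamma(k, scale θ): mean = kθ, variance = kθ², so CV = 1/√k.
CV = SD/mean = 23/101 = 0.2277, hence k = 1/CV² = 19.3.
Then θ = mean/k = 101/19.3 = 5.24.

k ≈ 19.3, θ ≈ 5.24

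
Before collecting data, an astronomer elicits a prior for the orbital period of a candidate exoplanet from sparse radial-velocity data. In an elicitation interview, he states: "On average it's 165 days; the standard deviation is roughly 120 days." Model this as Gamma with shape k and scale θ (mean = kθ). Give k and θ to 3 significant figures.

For Gamma(k, scale θ): mean = kθ, variance = kθ², so CV = 1/√k.
CV = SD/mean = 120/165 = 0.7273, hence k = 1/CV² = 1.89.
Then θ = mean/k = 165/1.89 = 87.3.

k ≈ 1.89, θ ≈ 87.3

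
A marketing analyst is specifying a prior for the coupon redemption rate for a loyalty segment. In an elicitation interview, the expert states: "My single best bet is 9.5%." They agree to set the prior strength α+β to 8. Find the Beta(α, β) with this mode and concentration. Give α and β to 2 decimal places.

For α,β > 1 the Beta mode is (α−1)/(α+β−2). With α+β = 8, the mode is (α−1)/6.
Set (α−1)/6 = 0.095 → α = 1 + 0.095·6 = 1.57.
β = 8 − α = 6.43.

α = 1.57, β = 6.43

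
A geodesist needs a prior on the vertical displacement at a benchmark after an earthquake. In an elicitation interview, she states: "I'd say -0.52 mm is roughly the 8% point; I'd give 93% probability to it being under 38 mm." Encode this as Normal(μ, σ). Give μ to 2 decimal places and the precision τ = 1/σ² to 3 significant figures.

For Normal(μ,σ), the p-quantile is μ + z_p·σ. Here z_{0.08} = -1.405, z_{0.93} = 1.476.
So -0.52 = μ − 1.405σ and 38 = μ + 1.476σ.
Subtracting: σ = (38 − -0.52)/(1.476 − (-1.405)) = 13.37.
Then μ = -0.52 − (-1.405)·13.37 = 18.27.
Precision τ = 1/σ² = 1/13.37² = 0.00559.

μ = 18.27, τ = 0.00559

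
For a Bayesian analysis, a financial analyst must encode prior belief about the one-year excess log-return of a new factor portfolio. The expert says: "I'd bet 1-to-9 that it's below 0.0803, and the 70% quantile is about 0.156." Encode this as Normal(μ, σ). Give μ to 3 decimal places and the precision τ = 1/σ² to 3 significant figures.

The p-quantile of Normal(μ,σ) is μ + z_p·σ, with z_{0.1} = -1.282 and z_{0.7} = 0.5244.
Eliminate σ: μ = (z₂·x₁ − z₁·x₂)/(z₂ − z₁) = (0.5244·0.0803 − (-1.282)·0.156)/1.806 = 0.134.
Then σ = (x₂ − x₁)/(z₂ − z₁) = (0.156 − 0.0803)/1.806 = 0.042.
Precision τ = 1/σ² = 1/0.04192² = 569.

μ = 0.134, τ = 569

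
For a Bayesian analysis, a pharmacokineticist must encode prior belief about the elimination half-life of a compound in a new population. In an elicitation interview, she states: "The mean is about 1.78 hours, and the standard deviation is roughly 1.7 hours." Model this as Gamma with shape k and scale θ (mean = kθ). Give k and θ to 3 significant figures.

k ≈ 1.1, θ ≈ 1.62

For Gamma(k, scale θ): mean = kθ, variance = kθ², so CV = 1/√k.
CV = SD/mean = 1.7/1.78 = 0.9551, hence k = 1/CV² = 1.1.
Then θ = mean/k = 1.78/1.1 = 1.62.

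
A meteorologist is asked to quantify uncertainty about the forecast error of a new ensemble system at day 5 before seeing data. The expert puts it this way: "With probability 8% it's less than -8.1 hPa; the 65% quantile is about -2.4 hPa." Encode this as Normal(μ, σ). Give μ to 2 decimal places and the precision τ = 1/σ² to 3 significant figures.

For Normal(μ,σ), the p-quantile is μ + z_p·σ. Here z_{0.08} = -1.405, z_{0.65} = 0.3853.
So -8.1 = μ − 1.405σ and -2.4 = μ + 0.3853σ.
Subtracting: σ = (-2.4 − -8.1)/(0.3853 − (-1.405)) = 3.18.
Then μ = -8.1 − (-1.405)·3.18 = -3.63.
Precision τ = 1/σ² = 1/3.184² = 0.0987.

μ = -3.63, τ = 0.0987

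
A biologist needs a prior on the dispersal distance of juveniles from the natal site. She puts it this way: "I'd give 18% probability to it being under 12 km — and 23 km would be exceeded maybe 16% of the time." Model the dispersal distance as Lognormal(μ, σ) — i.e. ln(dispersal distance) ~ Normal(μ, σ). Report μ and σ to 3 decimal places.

μ ≈ 2.797, σ ≈ 0.341

If T ~ Lognormal(μ,σ) then ln T ~ Normal(μ,σ), so the p-quantile of ln T is μ + z_p·σ.
ln(12) = 2.485 and ln(23) = 3.135; z_{0.18} = -0.9154, z_{0.84} = 0.9945.
σ = (3.135 − 2.485)/(0.9945 − (-0.9154)) = 0.341.
μ = 2.485 − (-0.9154)·0.341 = 2.797.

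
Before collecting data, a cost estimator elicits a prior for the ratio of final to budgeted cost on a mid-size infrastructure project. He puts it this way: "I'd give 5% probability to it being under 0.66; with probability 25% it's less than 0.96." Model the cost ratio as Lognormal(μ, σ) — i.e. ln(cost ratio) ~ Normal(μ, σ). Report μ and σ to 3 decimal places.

μ ≈ 0.220, σ ≈ 0.386

If T ~ Lognormal(μ,σ) then ln T ~ Normal(μ,σ), so the p-quantile of ln T is μ + z_p·σ.
ln(0.66) = -0.4155 and ln(0.96) = -0.04082; z_{0.05} = -1.645, z_{0.25} = -0.6745.
σ = (-0.04082 − -0.4155)/(-0.6745 − (-1.645)) = 0.386.
μ = -0.4155 − (-1.645)·0.386 = 0.220.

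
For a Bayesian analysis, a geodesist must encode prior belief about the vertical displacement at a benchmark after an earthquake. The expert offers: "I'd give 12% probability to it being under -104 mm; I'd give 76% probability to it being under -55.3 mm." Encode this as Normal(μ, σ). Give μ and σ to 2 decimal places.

The p-quantile of Normal(μ,σ) is μ + z_p·σ, with z_{0.12} = -1.175 and z_{0.76} = 0.7063.
Eliminate σ: μ = (z₂·x₁ − z₁·x₂)/(z₂ − z₁) = (0.7063·-104 − (-1.175)·-55.3)/1.881 = -73.58.
Then σ = (x₂ − x₁)/(z₂ − z₁) = (-55.3 − -104)/1.881 = 25.89.

μ = -73.58, σ = 25.89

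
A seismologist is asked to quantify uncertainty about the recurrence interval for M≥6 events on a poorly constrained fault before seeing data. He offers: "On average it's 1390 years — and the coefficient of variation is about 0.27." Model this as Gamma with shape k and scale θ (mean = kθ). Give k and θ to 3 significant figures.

k ≈ 13.7, θ ≈ 101

For Gamma(k, scale θ): mean = kθ, variance = kθ², so CV = 1/√k.
CV = 0.27, hence k = 1/CV² = 13.7.
Then θ = mean/k = 1390/13.7 = 101.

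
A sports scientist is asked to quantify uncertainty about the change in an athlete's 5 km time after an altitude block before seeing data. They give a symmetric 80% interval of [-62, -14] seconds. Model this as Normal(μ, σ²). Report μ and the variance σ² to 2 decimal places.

μ = -38.00, σ² = 350.71

A symmetric 80% interval runs μ ± z·σ with z = 1.282.
Half-width = 24, so σ = 24/1.282 = 18.727 and σ² = 350.71.
μ is the interval midpoint, -38.00.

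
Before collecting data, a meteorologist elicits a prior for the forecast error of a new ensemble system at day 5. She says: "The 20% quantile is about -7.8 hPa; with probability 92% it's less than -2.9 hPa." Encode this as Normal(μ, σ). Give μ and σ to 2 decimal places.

The p-quantile of Normal(μ,σ) is μ + z_p·σ, with z_{0.2} = -0.8416 and z_{0.92} = 1.405.
Eliminate σ: μ = (z₂·x₁ − z₁·x₂)/(z₂ − z₁) = (1.405·-7.8 − (-0.8416)·-2.9)/2.247 = -5.96.
Then σ = (x₂ − x₁)/(z₂ − z₁) = (-2.9 − -7.8)/2.247 = 2.18.

μ = -5.96, σ = 2.18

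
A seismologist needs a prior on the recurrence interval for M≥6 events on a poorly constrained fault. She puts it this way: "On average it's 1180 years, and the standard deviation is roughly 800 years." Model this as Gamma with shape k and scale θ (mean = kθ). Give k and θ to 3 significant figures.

For Gamma(k, scale θ): mean = kθ, variance = kθ², so CV = 1/√k.
CV = SD/mean = 800/1180 = 0.678, hence k = 1/CV² = 2.18.
Then θ = mean/k = 1180/2.18 = 542.

k ≈ 2.18, θ ≈ 542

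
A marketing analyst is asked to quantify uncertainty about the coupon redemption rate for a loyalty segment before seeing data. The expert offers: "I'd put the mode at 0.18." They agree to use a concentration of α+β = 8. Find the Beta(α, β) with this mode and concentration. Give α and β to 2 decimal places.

For α,β > 1 the Beta mode is (α−1)/(α+β−2). With α+β = 8, the mode is (α−1)/6.
Set (α−1)/6 = 0.18 → α = 1 + 0.18·6 = 2.08.
β = 8 − α = 5.92.

α = 2.08, β = 5.92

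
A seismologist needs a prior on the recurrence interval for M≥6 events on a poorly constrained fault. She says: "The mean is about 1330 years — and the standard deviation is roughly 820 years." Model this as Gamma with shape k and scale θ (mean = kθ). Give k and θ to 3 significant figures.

k ≈ 2.63, θ ≈ 506

For Gamma(k, scale θ): mean = kθ, variance = kθ², so CV = 1/√k.
CV = SD/mean = 820/1330 = 0.6165, hence k = 1/CV² = 2.63.
Then θ = mean/k = 1330/2.63 = 506.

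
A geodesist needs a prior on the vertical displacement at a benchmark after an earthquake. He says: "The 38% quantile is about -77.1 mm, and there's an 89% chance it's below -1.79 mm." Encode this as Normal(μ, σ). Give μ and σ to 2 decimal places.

μ = -62.08, σ = 49.16

For Normal(μ,σ), the p-quantile is μ + z_p·σ. Here z_{0.38} = -0.3055, z_{0.89} = 1.227.
So -77.1 = μ − 0.3055σ and -1.79 = μ + 1.227σ.
Subtracting: σ = (-1.79 − -77.1)/(1.227 − (-0.3055)) = 49.16.
Then μ = -77.1 − (-0.3055)·49.16 = -62.08.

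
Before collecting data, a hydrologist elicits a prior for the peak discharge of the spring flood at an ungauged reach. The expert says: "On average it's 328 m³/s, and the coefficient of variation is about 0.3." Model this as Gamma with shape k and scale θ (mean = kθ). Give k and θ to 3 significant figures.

k ≈ 11.1, θ ≈ 29.5

For Gamma(k, scale θ): mean = kθ, variance = kθ², so CV = 1/√k.
CV = 0.3, hence k = 1/CV² = 11.1.
Then θ = mean/k = 328/11.1 = 29.5.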